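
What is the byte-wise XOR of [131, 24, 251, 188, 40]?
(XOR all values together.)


XOR chain: 131 ^ 24 ^ 251 ^ 188 ^ 40 = 244

244


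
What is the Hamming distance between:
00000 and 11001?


XOR: 11001
Count of 1s: 3

3


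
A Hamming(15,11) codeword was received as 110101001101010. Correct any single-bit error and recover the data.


Syndrome = 0: no error detected

Data: 00101101010 (no errors)


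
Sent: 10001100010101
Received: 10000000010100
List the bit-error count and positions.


XOR: 00001100000001

3 error(s) at position(s): 4, 5, 13


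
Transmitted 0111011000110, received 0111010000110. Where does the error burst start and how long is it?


XOR: 0000001000000

Burst at position 6, length 1


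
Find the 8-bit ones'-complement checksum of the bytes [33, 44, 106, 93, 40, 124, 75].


Sum = 515 mod 256 = 3
Complement = 252

252


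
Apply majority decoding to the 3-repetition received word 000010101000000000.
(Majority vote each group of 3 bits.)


Groups: 000, 010, 101, 000, 000, 000
Majority votes: 001000

001000


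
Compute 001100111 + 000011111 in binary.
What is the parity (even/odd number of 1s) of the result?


001100111 = 103
000011111 = 31
Sum = 134 = 10000110
1s count = 3

odd parity (3 ones in 10000110)


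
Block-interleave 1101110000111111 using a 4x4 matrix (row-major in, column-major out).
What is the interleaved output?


Matrix:
  1101
  1100
  0011
  1111
Read columns: 1101110100111011

1101110100111011


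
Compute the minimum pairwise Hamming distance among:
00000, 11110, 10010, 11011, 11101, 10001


Comparing all pairs, minimum distance: 2
Can detect 1 errors, correct 0 errors

2


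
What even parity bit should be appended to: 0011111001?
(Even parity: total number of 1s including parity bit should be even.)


Number of 1s in data: 6
Parity bit: 0

0


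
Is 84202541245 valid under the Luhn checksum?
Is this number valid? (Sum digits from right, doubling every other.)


Luhn sum = 42
42 mod 10 = 2

Invalid (Luhn sum mod 10 = 2)


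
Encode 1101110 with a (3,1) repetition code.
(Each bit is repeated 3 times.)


Each bit -> 3 copies

111111000111111111000


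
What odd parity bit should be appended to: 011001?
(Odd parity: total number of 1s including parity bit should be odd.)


Number of 1s in data: 3
Parity bit: 0

0


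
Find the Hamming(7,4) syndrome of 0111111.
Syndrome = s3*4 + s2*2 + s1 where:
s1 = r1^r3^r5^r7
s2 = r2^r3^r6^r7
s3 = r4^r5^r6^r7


s1=1, s2=0, s3=0

Syndrome = 1 (error at position 1)


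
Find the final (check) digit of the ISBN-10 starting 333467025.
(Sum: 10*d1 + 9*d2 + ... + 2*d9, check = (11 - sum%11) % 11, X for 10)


Weighted sum: 196
196 mod 11 = 9

Check digit: 2


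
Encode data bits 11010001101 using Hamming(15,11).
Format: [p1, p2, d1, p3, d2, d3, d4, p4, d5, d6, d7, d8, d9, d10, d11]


Parity bits: p1=1, p2=1, p3=1, p4=1

111110110001101


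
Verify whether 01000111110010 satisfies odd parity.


Number of 1s: 7

Yes, parity is correct (7 ones)


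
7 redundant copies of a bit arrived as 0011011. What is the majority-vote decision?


Ones: 4 out of 7
Threshold: 4

1 (4/7 voted 1)


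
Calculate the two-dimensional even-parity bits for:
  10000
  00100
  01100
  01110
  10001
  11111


Row parities: 110101
Column parities: 11000

Row P: 110101, Col P: 11000, Corner: 0


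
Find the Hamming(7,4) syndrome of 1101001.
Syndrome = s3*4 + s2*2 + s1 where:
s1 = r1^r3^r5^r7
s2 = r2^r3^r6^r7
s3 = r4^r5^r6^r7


s1=0, s2=0, s3=0

Syndrome = 0 (no error)


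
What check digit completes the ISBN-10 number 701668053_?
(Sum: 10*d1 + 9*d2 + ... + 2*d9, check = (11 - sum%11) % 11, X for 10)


Weighted sum: 217
217 mod 11 = 8

Check digit: 3


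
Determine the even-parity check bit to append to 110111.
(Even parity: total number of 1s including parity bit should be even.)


Number of 1s in data: 5
Parity bit: 1

1


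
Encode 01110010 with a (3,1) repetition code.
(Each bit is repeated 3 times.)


Each bit -> 3 copies

000111111111000000111000


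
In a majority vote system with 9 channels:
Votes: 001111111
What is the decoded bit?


Ones: 7 out of 9
Threshold: 5

1 (7/9 voted 1)


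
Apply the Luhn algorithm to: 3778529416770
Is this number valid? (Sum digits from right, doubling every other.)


Luhn sum = 64
64 mod 10 = 4

Invalid (Luhn sum mod 10 = 4)


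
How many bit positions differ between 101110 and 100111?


XOR: 001001
Count of 1s: 2

2


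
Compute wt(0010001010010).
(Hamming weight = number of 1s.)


Counting 1s in 0010001010010

4


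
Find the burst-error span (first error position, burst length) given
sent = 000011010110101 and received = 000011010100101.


XOR: 000000000010000

Burst at position 10, length 1


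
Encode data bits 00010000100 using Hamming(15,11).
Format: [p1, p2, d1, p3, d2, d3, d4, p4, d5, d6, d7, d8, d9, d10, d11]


Parity bits: p1=0, p2=1, p3=0, p4=1

010000110000100


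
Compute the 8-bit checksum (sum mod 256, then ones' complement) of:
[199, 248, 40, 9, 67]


Sum = 563 mod 256 = 51
Complement = 204

204


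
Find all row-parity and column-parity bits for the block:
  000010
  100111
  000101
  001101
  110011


Row parities: 10010
Column parities: 011110

Row P: 10010, Col P: 011110, Corner: 0


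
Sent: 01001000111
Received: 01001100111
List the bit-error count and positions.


XOR: 00000100000

1 error(s) at position(s): 5


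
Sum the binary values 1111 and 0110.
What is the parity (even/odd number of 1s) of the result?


1111 = 15
0110 = 6
Sum = 21 = 10101
1s count = 3

odd parity (3 ones in 10101)


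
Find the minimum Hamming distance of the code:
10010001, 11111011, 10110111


Comparing all pairs, minimum distance: 3
Can detect 2 errors, correct 1 errors

3


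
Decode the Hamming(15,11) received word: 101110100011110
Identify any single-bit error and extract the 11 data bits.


Syndrome = 0: no error detected

Data: 11010011110 (no errors)


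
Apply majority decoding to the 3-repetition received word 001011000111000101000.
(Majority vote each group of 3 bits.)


Groups: 001, 011, 000, 111, 000, 101, 000
Majority votes: 0101010

0101010


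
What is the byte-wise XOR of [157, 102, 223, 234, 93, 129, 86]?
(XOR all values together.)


XOR chain: 157 ^ 102 ^ 223 ^ 234 ^ 93 ^ 129 ^ 86 = 68

68


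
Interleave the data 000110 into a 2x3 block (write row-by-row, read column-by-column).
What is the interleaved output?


Matrix:
  000
  110
Read columns: 010100

010100


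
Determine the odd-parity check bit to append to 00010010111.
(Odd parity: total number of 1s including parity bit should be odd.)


Number of 1s in data: 5
Parity bit: 0

0


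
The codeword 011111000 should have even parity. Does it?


Number of 1s: 5

No, parity error (5 ones)


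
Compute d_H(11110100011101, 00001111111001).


XOR: 11111011100100
Count of 1s: 9

9


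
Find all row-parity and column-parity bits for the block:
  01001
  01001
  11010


Row parities: 001
Column parities: 11010

Row P: 001, Col P: 11010, Corner: 1


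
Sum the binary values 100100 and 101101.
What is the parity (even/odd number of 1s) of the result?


100100 = 36
101101 = 45
Sum = 81 = 1010001
1s count = 3

odd parity (3 ones in 1010001)


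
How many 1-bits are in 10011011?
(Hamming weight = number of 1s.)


Counting 1s in 10011011

5


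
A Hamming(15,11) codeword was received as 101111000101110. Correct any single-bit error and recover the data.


Syndrome = 0: no error detected

Data: 11100101110 (no errors)


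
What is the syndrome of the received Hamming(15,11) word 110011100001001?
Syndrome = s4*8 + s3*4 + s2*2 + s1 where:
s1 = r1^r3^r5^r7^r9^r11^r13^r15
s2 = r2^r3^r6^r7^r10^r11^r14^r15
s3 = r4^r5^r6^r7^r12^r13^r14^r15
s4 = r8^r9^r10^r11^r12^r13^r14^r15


s1=0, s2=0, s3=1, s4=0

Syndrome = 4 (error at position 4)


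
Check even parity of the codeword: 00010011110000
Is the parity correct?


Number of 1s: 5

No, parity error (5 ones)


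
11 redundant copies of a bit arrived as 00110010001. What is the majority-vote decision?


Ones: 4 out of 11
Threshold: 6

0 (4/11 voted 1)


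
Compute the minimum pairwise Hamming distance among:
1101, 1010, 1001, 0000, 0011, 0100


Comparing all pairs, minimum distance: 1
Can detect 0 errors, correct 0 errors

1


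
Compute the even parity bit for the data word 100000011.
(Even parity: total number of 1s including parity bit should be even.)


Number of 1s in data: 3
Parity bit: 1

1


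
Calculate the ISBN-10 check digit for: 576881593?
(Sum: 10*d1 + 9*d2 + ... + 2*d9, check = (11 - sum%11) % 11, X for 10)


Weighted sum: 323
323 mod 11 = 4

Check digit: 7


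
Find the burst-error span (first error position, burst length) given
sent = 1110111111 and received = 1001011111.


XOR: 0111100000

Burst at position 1, length 4


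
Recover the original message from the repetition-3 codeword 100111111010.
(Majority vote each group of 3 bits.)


Groups: 100, 111, 111, 010
Majority votes: 0110

0110


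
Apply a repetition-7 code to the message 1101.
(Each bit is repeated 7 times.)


Each bit -> 7 copies

1111111111111100000001111111


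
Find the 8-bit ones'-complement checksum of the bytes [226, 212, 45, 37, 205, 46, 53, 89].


Sum = 913 mod 256 = 145
Complement = 110

110


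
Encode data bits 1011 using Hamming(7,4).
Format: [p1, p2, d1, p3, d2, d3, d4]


Parity bits: p1=0, p2=1, p3=0

0110011


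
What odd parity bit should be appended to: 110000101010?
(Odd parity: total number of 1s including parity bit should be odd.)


Number of 1s in data: 5
Parity bit: 0

0


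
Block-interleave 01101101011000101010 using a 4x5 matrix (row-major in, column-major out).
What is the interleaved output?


Matrix:
  01101
  10101
  10001
  01010
Read columns: 01101001110000011110

01101001110000011110


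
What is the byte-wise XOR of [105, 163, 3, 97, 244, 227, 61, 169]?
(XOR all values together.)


XOR chain: 105 ^ 163 ^ 3 ^ 97 ^ 244 ^ 227 ^ 61 ^ 169 = 43

43


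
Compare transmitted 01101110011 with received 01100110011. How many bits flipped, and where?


XOR: 00001000000

1 error(s) at position(s): 4


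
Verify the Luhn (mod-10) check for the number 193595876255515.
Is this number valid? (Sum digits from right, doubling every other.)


Luhn sum = 65
65 mod 10 = 5

Invalid (Luhn sum mod 10 = 5)


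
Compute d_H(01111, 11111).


XOR: 10000
Count of 1s: 1

1


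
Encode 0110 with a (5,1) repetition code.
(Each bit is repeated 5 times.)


Each bit -> 5 copies

00000111111111100000


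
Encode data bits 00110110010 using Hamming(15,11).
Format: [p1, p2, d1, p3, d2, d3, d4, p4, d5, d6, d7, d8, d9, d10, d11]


Parity bits: p1=0, p2=1, p3=1, p4=1

010101110110010


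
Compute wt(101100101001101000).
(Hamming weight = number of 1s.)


Counting 1s in 101100101001101000

8


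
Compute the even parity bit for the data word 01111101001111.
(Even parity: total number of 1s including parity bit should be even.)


Number of 1s in data: 10
Parity bit: 0

0


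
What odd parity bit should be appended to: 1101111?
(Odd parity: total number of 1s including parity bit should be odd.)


Number of 1s in data: 6
Parity bit: 1

1


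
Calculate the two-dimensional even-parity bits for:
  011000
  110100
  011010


Row parities: 011
Column parities: 110110

Row P: 011, Col P: 110110, Corner: 0


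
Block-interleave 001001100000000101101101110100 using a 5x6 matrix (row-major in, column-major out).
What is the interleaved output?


Matrix:
  001001
  100000
  000101
  101101
  110100
Read columns: 010110000110010001110000010110

010110000110010001110000010110


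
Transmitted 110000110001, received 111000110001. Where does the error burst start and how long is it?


XOR: 001000000000

Burst at position 2, length 1


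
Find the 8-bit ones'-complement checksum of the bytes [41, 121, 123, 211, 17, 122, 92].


Sum = 727 mod 256 = 215
Complement = 40

40


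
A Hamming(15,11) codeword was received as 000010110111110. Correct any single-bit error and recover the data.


Syndrome = 4: error at position 4

Data: 01010111110 (corrected bit 4)


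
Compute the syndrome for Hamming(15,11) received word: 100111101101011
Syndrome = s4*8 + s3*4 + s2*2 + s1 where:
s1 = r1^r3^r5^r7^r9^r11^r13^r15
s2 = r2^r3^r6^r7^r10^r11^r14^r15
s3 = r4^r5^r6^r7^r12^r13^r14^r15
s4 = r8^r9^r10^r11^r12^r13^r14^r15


s1=1, s2=1, s3=1, s4=1

Syndrome = 15 (error at position 15)


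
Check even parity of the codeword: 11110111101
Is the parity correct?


Number of 1s: 9

No, parity error (9 ones)


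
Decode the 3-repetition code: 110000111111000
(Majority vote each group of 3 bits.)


Groups: 110, 000, 111, 111, 000
Majority votes: 10110

10110


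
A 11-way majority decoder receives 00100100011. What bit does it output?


Ones: 4 out of 11
Threshold: 6

0 (4/11 voted 1)


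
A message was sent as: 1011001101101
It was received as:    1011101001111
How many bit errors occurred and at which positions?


XOR: 0000100100010

3 error(s) at position(s): 4, 7, 11


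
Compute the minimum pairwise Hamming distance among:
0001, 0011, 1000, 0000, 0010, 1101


Comparing all pairs, minimum distance: 1
Can detect 0 errors, correct 0 errors

1


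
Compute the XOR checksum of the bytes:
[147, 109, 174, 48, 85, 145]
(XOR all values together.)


XOR chain: 147 ^ 109 ^ 174 ^ 48 ^ 85 ^ 145 = 164

164


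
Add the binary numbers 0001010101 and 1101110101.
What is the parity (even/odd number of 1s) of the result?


0001010101 = 85
1101110101 = 885
Sum = 970 = 1111001010
1s count = 6

even parity (6 ones in 1111001010)


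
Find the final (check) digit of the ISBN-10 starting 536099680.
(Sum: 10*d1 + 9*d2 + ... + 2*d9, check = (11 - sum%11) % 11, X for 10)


Weighted sum: 272
272 mod 11 = 8

Check digit: 3


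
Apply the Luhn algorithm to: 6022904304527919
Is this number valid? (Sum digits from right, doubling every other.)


Luhn sum = 61
61 mod 10 = 1

Invalid (Luhn sum mod 10 = 1)


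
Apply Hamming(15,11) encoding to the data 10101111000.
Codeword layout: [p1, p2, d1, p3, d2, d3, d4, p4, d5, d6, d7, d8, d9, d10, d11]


Parity bits: p1=1, p2=0, p3=0, p4=0

101001001111000


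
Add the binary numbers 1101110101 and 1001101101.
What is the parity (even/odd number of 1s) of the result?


1101110101 = 885
1001101101 = 621
Sum = 1506 = 10111100010
1s count = 6

even parity (6 ones in 10111100010)


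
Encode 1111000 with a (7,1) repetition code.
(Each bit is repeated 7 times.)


Each bit -> 7 copies

1111111111111111111111111111000000000000000000000


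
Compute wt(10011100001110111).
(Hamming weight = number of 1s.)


Counting 1s in 10011100001110111

10


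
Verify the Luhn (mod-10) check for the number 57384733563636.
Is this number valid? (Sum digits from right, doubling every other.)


Luhn sum = 77
77 mod 10 = 7

Invalid (Luhn sum mod 10 = 7)


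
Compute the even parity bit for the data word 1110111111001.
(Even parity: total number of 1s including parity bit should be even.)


Number of 1s in data: 10
Parity bit: 0

0


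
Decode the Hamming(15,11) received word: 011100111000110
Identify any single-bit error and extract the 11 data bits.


Syndrome = 0: no error detected

Data: 10011000110 (no errors)


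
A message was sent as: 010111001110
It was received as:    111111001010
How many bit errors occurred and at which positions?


XOR: 101000000100

3 error(s) at position(s): 0, 2, 9


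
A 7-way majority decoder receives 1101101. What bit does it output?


Ones: 5 out of 7
Threshold: 4

1 (5/7 voted 1)


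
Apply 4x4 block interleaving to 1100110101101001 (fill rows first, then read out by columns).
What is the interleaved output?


Matrix:
  1100
  1101
  0110
  1001
Read columns: 1101111000100101

1101111000100101


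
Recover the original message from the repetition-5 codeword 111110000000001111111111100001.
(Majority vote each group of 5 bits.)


Groups: 11111, 00000, 00001, 11111, 11111, 00001
Majority votes: 100110

100110


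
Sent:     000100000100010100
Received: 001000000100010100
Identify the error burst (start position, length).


XOR: 001100000000000000

Burst at position 2, length 2


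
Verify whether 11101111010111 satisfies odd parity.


Number of 1s: 11

Yes, parity is correct (11 ones)


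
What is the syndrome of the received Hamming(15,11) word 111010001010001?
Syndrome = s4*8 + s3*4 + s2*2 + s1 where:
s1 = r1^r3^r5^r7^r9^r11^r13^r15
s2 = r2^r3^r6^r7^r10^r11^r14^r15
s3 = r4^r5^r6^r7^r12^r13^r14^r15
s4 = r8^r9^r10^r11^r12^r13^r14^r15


s1=0, s2=0, s3=0, s4=1

Syndrome = 8 (error at position 8)


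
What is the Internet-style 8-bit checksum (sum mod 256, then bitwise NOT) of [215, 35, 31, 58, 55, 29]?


Sum = 423 mod 256 = 167
Complement = 88

88


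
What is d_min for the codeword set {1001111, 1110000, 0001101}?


Comparing all pairs, minimum distance: 2
Can detect 1 errors, correct 0 errors

2


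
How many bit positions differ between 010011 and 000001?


XOR: 010010
Count of 1s: 2

2


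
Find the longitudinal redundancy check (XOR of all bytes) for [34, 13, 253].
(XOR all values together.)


XOR chain: 34 ^ 13 ^ 253 = 210

210


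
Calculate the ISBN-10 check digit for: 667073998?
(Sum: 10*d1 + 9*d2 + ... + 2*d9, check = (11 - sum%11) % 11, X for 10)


Weighted sum: 306
306 mod 11 = 9

Check digit: 2


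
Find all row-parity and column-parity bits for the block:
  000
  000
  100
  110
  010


Row parities: 00101
Column parities: 000

Row P: 00101, Col P: 000, Corner: 0


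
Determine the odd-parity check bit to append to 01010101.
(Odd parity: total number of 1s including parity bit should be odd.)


Number of 1s in data: 4
Parity bit: 1

1


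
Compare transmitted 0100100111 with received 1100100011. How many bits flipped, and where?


XOR: 1000000100

2 error(s) at position(s): 0, 7


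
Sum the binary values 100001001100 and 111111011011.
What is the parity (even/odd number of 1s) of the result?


100001001100 = 2124
111111011011 = 4059
Sum = 6183 = 1100000100111
1s count = 6

even parity (6 ones in 1100000100111)


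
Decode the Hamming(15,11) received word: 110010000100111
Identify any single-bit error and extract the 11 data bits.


Syndrome = 0: no error detected

Data: 01000100111 (no errors)


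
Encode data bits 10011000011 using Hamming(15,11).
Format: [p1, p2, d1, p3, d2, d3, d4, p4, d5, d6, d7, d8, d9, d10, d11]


Parity bits: p1=0, p2=0, p3=1, p4=1

001100111000011


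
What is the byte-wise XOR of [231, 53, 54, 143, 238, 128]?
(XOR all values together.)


XOR chain: 231 ^ 53 ^ 54 ^ 143 ^ 238 ^ 128 = 5

5


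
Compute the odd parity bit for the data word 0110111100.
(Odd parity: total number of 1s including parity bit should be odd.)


Number of 1s in data: 6
Parity bit: 1

1


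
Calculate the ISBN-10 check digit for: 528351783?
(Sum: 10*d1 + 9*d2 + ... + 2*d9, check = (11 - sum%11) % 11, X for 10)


Weighted sum: 246
246 mod 11 = 4

Check digit: 7


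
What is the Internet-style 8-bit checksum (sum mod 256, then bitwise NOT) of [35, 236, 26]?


Sum = 297 mod 256 = 41
Complement = 214

214


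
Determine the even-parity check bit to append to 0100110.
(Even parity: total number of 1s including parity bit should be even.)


Number of 1s in data: 3
Parity bit: 1

1


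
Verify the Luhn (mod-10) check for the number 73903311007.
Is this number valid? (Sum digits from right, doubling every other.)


Luhn sum = 41
41 mod 10 = 1

Invalid (Luhn sum mod 10 = 1)


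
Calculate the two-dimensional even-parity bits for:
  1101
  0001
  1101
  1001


Row parities: 1110
Column parities: 1000

Row P: 1110, Col P: 1000, Corner: 1


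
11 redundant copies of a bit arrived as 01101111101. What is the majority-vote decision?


Ones: 8 out of 11
Threshold: 6

1 (8/11 voted 1)


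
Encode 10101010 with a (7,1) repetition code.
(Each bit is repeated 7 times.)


Each bit -> 7 copies

11111110000000111111100000001111111000000011111110000000


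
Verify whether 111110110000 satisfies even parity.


Number of 1s: 7

No, parity error (7 ones)


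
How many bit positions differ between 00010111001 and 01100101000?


XOR: 01110010001
Count of 1s: 5

5


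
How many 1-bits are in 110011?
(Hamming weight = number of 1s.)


Counting 1s in 110011

4


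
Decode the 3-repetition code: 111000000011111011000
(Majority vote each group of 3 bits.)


Groups: 111, 000, 000, 011, 111, 011, 000
Majority votes: 1001110

1001110


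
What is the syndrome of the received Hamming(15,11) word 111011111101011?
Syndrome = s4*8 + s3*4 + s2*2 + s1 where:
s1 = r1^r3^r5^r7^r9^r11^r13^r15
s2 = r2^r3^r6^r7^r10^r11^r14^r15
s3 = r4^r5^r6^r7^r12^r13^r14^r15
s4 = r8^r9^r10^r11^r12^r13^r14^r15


s1=0, s2=1, s3=0, s4=0

Syndrome = 2 (error at position 2)


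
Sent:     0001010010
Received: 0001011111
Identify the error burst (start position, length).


XOR: 0000001101

Burst at position 6, length 4


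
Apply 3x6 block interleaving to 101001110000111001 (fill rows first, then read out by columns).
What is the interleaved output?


Matrix:
  101001
  110000
  111001
Read columns: 111011101000000101

111011101000000101


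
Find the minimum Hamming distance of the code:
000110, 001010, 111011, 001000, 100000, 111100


Comparing all pairs, minimum distance: 1
Can detect 0 errors, correct 0 errors

1


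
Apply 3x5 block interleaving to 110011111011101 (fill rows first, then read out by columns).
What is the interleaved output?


Matrix:
  11001
  11110
  11101
Read columns: 111111011010101

111111011010101


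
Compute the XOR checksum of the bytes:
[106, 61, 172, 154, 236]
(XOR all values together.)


XOR chain: 106 ^ 61 ^ 172 ^ 154 ^ 236 = 141

141


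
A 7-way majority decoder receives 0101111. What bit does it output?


Ones: 5 out of 7
Threshold: 4

1 (5/7 voted 1)


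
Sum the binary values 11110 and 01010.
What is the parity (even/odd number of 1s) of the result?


11110 = 30
01010 = 10
Sum = 40 = 101000
1s count = 2

even parity (2 ones in 101000)


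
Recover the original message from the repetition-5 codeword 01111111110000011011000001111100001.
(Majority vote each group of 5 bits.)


Groups: 01111, 11111, 00000, 11011, 00000, 11111, 00001
Majority votes: 1101010

1101010


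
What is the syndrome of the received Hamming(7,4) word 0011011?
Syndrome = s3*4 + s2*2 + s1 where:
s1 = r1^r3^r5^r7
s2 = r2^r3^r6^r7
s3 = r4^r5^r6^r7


s1=0, s2=1, s3=1

Syndrome = 6 (error at position 6)


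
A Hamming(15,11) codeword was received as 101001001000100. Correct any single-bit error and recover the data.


Syndrome = 0: no error detected

Data: 10101000100 (no errors)


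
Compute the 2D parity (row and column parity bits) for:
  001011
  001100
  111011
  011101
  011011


Row parities: 10100
Column parities: 111010

Row P: 10100, Col P: 111010, Corner: 0


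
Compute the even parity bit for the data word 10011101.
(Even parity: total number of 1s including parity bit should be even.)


Number of 1s in data: 5
Parity bit: 1

1


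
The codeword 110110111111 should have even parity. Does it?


Number of 1s: 10

Yes, parity is correct (10 ones)


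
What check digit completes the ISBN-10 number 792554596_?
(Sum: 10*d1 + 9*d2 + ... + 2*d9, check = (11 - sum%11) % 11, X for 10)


Weighted sum: 311
311 mod 11 = 3

Check digit: 8


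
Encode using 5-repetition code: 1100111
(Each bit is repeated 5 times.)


Each bit -> 5 copies

11111111110000000000111111111111111


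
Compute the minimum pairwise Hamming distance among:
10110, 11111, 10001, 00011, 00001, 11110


Comparing all pairs, minimum distance: 1
Can detect 0 errors, correct 0 errors

1


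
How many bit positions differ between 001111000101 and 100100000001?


XOR: 101011000100
Count of 1s: 5

5


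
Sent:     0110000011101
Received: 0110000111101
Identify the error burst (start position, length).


XOR: 0000000100000

Burst at position 7, length 1


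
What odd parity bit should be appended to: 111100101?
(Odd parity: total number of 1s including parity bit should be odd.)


Number of 1s in data: 6
Parity bit: 1

1


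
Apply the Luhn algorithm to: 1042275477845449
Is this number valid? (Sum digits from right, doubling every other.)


Luhn sum = 73
73 mod 10 = 3

Invalid (Luhn sum mod 10 = 3)


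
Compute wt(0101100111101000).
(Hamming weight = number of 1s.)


Counting 1s in 0101100111101000

8


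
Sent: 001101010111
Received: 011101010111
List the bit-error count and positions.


XOR: 010000000000

1 error(s) at position(s): 1


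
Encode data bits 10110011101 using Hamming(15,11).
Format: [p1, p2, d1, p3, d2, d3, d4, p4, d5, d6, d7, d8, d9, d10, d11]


Parity bits: p1=1, p2=1, p3=1, p4=0

111101100011101


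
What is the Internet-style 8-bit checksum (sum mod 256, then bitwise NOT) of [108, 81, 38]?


Sum = 227 mod 256 = 227
Complement = 28

28


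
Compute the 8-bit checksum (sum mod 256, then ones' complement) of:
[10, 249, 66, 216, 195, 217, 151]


Sum = 1104 mod 256 = 80
Complement = 175

175


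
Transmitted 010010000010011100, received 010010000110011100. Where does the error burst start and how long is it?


XOR: 000000000100000000

Burst at position 9, length 1


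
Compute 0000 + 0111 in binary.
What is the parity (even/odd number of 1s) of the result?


0000 = 0
0111 = 7
Sum = 7 = 111
1s count = 3

odd parity (3 ones in 111)


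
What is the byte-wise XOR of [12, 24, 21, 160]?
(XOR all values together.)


XOR chain: 12 ^ 24 ^ 21 ^ 160 = 161

161


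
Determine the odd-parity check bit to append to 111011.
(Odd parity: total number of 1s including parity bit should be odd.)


Number of 1s in data: 5
Parity bit: 0

0


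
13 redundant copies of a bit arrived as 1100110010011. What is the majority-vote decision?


Ones: 7 out of 13
Threshold: 7

1 (7/13 voted 1)


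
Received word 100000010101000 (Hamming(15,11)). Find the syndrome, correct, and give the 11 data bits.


Syndrome = 15: error at position 15

Data: 00000101001 (corrected bit 15)


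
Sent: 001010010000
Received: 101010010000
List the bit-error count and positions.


XOR: 100000000000

1 error(s) at position(s): 0


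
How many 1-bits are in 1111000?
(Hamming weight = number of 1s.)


Counting 1s in 1111000

4


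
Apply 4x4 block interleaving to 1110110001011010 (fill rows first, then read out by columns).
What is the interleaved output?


Matrix:
  1110
  1100
  0101
  1010
Read columns: 1101111010010010

1101111010010010


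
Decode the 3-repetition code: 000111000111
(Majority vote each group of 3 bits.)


Groups: 000, 111, 000, 111
Majority votes: 0101

0101


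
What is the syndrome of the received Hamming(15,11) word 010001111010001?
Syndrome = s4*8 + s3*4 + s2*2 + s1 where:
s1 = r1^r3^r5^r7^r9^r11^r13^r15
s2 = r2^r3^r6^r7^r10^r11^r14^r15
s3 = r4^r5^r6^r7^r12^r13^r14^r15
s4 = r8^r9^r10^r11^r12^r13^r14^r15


s1=0, s2=1, s3=1, s4=0

Syndrome = 6 (error at position 6)


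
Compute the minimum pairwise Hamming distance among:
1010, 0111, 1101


Comparing all pairs, minimum distance: 2
Can detect 1 errors, correct 0 errors

2


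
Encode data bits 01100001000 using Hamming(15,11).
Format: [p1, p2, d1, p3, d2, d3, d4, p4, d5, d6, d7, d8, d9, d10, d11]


Parity bits: p1=1, p2=1, p3=1, p4=1

110111010001000


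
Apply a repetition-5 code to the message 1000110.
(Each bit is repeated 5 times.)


Each bit -> 5 copies

11111000000000000000111111111100000


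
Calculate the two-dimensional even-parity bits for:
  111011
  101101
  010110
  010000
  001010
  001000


Row parities: 101101
Column parities: 010010

Row P: 101101, Col P: 010010, Corner: 0


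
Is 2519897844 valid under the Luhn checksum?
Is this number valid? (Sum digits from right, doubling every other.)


Luhn sum = 61
61 mod 10 = 1

Invalid (Luhn sum mod 10 = 1)


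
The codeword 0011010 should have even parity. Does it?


Number of 1s: 3

No, parity error (3 ones)


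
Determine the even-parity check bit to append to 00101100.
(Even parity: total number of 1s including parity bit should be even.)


Number of 1s in data: 3
Parity bit: 1

1


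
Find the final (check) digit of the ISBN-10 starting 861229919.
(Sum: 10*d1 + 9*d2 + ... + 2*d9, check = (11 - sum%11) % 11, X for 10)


Weighted sum: 270
270 mod 11 = 6

Check digit: 5


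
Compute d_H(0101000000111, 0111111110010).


XOR: 0010111110101
Count of 1s: 8

8


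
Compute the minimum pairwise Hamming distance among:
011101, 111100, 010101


Comparing all pairs, minimum distance: 1
Can detect 0 errors, correct 0 errors

1


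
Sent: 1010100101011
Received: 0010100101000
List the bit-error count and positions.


XOR: 1000000000011

3 error(s) at position(s): 0, 11, 12


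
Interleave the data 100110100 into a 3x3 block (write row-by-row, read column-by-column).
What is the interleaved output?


Matrix:
  100
  110
  100
Read columns: 111010000

111010000


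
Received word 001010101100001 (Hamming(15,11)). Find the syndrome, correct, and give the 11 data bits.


Syndrome = 13: error at position 13

Data: 11011100101 (corrected bit 13)


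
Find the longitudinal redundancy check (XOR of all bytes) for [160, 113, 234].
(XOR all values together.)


XOR chain: 160 ^ 113 ^ 234 = 59

59


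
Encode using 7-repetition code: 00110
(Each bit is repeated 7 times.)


Each bit -> 7 copies

00000000000000111111111111110000000


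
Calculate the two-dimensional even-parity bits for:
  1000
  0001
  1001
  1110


Row parities: 1101
Column parities: 1110

Row P: 1101, Col P: 1110, Corner: 1


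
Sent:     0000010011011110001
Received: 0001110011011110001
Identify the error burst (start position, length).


XOR: 0001100000000000000

Burst at position 3, length 2


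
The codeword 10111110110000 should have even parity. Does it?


Number of 1s: 8

Yes, parity is correct (8 ones)


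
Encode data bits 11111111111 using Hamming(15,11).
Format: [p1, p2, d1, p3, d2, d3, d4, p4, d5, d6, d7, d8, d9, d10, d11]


Parity bits: p1=1, p2=1, p3=1, p4=1

111111111111111


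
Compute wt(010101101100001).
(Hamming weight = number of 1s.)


Counting 1s in 010101101100001

7


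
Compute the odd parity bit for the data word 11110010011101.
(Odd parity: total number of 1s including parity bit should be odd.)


Number of 1s in data: 9
Parity bit: 0

0


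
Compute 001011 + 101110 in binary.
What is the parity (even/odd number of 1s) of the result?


001011 = 11
101110 = 46
Sum = 57 = 111001
1s count = 4

even parity (4 ones in 111001)


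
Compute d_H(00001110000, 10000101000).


XOR: 10001011000
Count of 1s: 4

4


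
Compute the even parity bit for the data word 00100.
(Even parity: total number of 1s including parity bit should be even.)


Number of 1s in data: 1
Parity bit: 1

1


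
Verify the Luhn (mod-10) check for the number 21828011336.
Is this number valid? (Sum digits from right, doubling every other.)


Luhn sum = 42
42 mod 10 = 2

Invalid (Luhn sum mod 10 = 2)


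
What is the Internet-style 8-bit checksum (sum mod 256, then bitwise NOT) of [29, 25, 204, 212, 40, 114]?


Sum = 624 mod 256 = 112
Complement = 143

143


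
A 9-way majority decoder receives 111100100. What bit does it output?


Ones: 5 out of 9
Threshold: 5

1 (5/9 voted 1)


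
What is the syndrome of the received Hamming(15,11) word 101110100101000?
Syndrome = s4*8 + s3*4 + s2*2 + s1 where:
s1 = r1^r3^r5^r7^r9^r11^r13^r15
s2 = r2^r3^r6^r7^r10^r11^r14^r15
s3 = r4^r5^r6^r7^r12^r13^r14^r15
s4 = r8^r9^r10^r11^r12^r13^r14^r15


s1=0, s2=1, s3=0, s4=0

Syndrome = 2 (error at position 2)


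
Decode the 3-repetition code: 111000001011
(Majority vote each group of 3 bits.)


Groups: 111, 000, 001, 011
Majority votes: 1001

1001


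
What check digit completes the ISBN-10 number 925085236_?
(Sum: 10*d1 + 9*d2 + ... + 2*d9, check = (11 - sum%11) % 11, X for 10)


Weighted sum: 250
250 mod 11 = 8

Check digit: 3


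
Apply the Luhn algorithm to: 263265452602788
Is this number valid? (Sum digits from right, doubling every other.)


Luhn sum = 55
55 mod 10 = 5

Invalid (Luhn sum mod 10 = 5)


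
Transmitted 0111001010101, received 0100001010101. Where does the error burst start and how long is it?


XOR: 0011000000000

Burst at position 2, length 2


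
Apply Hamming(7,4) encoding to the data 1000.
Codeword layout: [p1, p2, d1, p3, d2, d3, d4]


Parity bits: p1=1, p2=1, p3=0

1110000


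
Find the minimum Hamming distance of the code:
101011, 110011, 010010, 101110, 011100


Comparing all pairs, minimum distance: 2
Can detect 1 errors, correct 0 errors

2


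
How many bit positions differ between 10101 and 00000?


XOR: 10101
Count of 1s: 3

3


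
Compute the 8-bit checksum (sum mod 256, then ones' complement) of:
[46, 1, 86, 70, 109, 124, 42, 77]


Sum = 555 mod 256 = 43
Complement = 212

212


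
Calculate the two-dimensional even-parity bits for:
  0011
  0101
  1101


Row parities: 001
Column parities: 1011

Row P: 001, Col P: 1011, Corner: 1


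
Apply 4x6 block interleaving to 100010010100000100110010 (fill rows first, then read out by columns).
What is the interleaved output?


Matrix:
  100010
  010100
  000100
  110010
Read columns: 100101010000011010010000

100101010000011010010000


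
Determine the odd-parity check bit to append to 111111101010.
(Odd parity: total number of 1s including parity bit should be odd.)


Number of 1s in data: 9
Parity bit: 0

0


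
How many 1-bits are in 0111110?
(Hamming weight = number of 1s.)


Counting 1s in 0111110

5


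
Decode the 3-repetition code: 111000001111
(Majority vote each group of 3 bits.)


Groups: 111, 000, 001, 111
Majority votes: 1001

1001


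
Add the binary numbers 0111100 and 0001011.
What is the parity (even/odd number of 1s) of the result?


0111100 = 60
0001011 = 11
Sum = 71 = 1000111
1s count = 4

even parity (4 ones in 1000111)


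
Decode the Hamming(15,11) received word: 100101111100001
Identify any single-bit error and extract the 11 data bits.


Syndrome = 0: no error detected

Data: 00111100001 (no errors)


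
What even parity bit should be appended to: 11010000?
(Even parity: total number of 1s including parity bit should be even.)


Number of 1s in data: 3
Parity bit: 1

1


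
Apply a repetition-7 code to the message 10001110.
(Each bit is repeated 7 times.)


Each bit -> 7 copies

11111110000000000000000000001111111111111111111110000000


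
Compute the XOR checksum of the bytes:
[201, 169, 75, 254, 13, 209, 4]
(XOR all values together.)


XOR chain: 201 ^ 169 ^ 75 ^ 254 ^ 13 ^ 209 ^ 4 = 13

13


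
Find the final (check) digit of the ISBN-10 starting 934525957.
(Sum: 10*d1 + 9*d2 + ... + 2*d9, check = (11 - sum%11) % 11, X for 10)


Weighted sum: 286
286 mod 11 = 0

Check digit: 0


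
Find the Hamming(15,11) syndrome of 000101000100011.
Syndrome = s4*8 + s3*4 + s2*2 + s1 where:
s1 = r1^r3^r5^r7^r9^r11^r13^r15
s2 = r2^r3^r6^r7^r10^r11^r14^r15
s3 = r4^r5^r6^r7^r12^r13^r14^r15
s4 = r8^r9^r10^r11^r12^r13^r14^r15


s1=1, s2=0, s3=0, s4=1

Syndrome = 9 (error at position 9)


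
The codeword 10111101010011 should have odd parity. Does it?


Number of 1s: 9

Yes, parity is correct (9 ones)


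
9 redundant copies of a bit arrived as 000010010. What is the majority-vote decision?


Ones: 2 out of 9
Threshold: 5

0 (2/9 voted 1)


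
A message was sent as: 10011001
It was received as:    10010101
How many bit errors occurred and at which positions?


XOR: 00001100

2 error(s) at position(s): 4, 5


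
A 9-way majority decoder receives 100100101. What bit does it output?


Ones: 4 out of 9
Threshold: 5

0 (4/9 voted 1)


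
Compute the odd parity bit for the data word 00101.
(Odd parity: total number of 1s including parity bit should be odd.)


Number of 1s in data: 2
Parity bit: 1

1


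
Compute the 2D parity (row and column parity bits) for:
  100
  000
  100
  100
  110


Row parities: 10110
Column parities: 010

Row P: 10110, Col P: 010, Corner: 1


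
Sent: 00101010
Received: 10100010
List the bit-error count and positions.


XOR: 10001000

2 error(s) at position(s): 0, 4


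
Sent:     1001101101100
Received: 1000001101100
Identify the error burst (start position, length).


XOR: 0001100000000

Burst at position 3, length 2


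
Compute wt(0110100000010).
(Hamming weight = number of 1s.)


Counting 1s in 0110100000010

4


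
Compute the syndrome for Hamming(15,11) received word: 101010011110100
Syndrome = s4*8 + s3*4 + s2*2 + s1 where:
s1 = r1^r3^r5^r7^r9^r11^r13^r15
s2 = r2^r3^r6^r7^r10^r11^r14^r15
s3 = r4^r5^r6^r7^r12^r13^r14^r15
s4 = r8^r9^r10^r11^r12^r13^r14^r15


s1=0, s2=1, s3=0, s4=1

Syndrome = 10 (error at position 10)


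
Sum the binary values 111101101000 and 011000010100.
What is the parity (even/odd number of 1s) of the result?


111101101000 = 3944
011000010100 = 1556
Sum = 5500 = 1010101111100
1s count = 8

even parity (8 ones in 1010101111100)


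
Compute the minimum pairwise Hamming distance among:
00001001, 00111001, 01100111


Comparing all pairs, minimum distance: 2
Can detect 1 errors, correct 0 errors

2


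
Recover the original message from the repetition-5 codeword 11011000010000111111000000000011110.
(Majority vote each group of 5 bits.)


Groups: 11011, 00001, 00001, 11111, 00000, 00000, 11110
Majority votes: 1001001

1001001


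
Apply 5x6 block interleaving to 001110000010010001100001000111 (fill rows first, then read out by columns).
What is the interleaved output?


Matrix:
  001110
  000010
  010001
  100001
  000111
Read columns: 000100010010000100011100100111

000100010010000100011100100111


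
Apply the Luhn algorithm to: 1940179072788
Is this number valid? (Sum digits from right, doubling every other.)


Luhn sum = 62
62 mod 10 = 2

Invalid (Luhn sum mod 10 = 2)


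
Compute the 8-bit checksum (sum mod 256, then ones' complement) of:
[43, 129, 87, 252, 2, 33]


Sum = 546 mod 256 = 34
Complement = 221

221


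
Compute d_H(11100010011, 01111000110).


XOR: 10011010101
Count of 1s: 6

6


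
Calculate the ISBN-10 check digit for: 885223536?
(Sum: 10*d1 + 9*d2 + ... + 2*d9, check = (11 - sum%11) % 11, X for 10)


Weighted sum: 274
274 mod 11 = 10

Check digit: 1


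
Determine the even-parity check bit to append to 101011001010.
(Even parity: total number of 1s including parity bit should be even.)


Number of 1s in data: 6
Parity bit: 0

0


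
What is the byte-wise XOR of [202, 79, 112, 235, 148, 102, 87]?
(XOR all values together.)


XOR chain: 202 ^ 79 ^ 112 ^ 235 ^ 148 ^ 102 ^ 87 = 187

187


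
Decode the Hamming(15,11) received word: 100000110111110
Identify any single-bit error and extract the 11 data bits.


Syndrome = 0: no error detected

Data: 00010111110 (no errors)
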